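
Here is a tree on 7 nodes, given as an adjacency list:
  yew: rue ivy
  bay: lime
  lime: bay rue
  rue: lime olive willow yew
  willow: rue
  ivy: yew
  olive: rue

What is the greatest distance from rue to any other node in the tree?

Distances from rue peak at 2, attained at bay (ivy also at distance 2).
rue–lime–bay

2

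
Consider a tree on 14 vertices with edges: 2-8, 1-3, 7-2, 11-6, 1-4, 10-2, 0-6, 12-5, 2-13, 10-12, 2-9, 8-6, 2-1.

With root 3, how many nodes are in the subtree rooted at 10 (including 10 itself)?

10's subtree: {10, 12, 5}, size 3.

3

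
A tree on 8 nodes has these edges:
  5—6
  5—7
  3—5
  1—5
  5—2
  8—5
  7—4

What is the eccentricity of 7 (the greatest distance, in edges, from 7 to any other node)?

The node farthest from 7 is 6 (3, 2, 8, 1 also at distance 2), via 7–5–6 — 2 edges.

2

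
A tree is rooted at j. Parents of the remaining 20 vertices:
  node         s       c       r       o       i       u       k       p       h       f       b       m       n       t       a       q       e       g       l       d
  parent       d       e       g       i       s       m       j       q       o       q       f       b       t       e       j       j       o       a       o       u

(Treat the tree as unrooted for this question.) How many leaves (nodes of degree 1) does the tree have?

7

Degree-1 nodes: c, h, k, l, n, p, r — 7 of them.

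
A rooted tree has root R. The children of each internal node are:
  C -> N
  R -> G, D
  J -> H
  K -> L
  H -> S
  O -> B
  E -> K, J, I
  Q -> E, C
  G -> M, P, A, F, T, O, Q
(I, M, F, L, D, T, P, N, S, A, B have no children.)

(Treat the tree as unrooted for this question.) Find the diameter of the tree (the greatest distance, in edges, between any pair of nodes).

7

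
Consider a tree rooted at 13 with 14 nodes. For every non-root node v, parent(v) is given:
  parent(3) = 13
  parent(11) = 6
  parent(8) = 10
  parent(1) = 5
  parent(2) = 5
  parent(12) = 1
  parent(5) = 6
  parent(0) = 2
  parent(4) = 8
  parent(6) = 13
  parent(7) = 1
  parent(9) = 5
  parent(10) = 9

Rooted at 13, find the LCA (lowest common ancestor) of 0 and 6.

Path 0→root: 0 2 5 6 13; path 6→root: 6 13.
First common node: 6.

6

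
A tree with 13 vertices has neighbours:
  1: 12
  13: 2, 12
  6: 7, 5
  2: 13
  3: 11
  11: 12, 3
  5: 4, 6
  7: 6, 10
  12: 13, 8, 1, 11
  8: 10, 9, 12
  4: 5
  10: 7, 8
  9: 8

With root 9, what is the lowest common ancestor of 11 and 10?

8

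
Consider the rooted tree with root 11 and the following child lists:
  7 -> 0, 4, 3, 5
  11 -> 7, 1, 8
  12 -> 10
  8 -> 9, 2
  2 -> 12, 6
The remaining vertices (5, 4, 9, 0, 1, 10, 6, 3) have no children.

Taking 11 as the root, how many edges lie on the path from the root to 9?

2

Path from 11 to 9: 11 → 8 → 9, which has 2 edges.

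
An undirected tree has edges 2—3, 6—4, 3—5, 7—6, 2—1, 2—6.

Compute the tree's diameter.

BFS from 5 reaches 7 last, at distance 4; BFS from 7 confirms no node is farther.
Path: 5-3-2-6-7.

4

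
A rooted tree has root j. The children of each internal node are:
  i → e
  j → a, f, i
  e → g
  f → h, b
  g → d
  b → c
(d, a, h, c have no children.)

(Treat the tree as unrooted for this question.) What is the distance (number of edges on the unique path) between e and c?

5

Walking from e: e – i – j – f – b – c. Length 5.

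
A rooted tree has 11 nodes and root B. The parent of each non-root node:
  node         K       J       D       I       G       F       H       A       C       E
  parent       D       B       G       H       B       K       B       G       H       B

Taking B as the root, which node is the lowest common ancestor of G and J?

Path G→root: G B; path J→root: J B.
First common node: B.

B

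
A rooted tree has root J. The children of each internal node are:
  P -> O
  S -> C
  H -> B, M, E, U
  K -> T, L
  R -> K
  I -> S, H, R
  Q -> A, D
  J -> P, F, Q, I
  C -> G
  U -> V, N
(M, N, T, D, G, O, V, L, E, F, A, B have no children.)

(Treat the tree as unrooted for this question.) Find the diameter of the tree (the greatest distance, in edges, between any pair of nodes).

Starting from N, a farthest node is L at distance 6.
One longest path: N-U-H-I-R-K-L.
So the diameter is 6.

6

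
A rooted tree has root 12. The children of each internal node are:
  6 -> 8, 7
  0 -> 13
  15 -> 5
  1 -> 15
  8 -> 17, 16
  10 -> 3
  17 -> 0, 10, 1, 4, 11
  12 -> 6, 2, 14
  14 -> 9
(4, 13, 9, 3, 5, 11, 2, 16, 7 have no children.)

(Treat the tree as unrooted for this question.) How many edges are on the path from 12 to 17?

12–6–8–17: 3 edges.

3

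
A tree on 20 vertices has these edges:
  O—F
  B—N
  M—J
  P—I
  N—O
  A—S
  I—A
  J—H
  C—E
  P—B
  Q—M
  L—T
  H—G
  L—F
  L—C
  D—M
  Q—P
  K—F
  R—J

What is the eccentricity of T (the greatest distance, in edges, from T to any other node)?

A farthest node from T is G.
The path T – L – F – O – N – B – P – Q – M – J – H – G has 11 edges.

11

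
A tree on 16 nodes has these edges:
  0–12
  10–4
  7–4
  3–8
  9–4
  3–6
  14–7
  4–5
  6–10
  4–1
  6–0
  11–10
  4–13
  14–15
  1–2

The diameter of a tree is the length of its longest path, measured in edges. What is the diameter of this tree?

7

A longest path is 8 – 3 – 6 – 10 – 4 – 7 – 14 – 15, with 7 edges.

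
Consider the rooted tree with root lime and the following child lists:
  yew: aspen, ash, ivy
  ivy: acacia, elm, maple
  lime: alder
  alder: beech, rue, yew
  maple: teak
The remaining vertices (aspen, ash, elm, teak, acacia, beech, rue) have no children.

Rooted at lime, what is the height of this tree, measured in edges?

5

A deepest node is teak, reached by lime – alder – yew – ivy – maple – teak.
That path has 5 edges, so the height is 5.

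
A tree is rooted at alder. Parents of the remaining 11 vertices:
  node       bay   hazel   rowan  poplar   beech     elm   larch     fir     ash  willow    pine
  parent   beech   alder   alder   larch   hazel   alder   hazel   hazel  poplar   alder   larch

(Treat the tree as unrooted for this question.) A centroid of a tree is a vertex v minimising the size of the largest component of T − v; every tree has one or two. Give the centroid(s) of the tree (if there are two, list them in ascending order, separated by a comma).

Delete hazel: the remaining components have sizes 4, 4, 2, 1. Max 4 ≤ 6, so hazel is a centroid.
Every other node leaves some component of size > 6, so the centroid is unique.

hazel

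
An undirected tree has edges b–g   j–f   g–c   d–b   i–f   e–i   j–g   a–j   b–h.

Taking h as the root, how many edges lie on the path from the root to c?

Path from h to c: h → b → g → c, which has 3 edges.

3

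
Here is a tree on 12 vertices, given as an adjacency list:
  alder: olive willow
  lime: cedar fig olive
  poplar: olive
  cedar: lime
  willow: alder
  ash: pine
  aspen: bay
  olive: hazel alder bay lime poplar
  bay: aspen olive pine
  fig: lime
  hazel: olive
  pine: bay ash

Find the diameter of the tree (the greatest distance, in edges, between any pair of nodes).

Starting from ash, a farthest node is willow at distance 5.
One longest path: ash - pine - bay - olive - alder - willow.
So the diameter is 5.

5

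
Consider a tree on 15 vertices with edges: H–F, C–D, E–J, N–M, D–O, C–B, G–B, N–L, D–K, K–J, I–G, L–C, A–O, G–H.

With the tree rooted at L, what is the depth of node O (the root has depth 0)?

3

Climbing from O to the root: O – D – C – L. That's 3 steps.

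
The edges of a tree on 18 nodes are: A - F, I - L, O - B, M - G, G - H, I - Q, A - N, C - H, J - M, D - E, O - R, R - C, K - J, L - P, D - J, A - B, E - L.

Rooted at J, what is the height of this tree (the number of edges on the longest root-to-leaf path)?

9

F sits deepest: J – M – G – H – C – R – O – B – A – F — 9 edges from the root.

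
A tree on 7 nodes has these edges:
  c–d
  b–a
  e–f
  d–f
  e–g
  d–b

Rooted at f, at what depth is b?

f → d → b — 2 edges.

2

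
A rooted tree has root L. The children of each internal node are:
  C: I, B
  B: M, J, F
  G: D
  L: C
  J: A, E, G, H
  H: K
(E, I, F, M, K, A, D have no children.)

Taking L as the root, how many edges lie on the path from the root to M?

3

L–C–B–M — 3 edges.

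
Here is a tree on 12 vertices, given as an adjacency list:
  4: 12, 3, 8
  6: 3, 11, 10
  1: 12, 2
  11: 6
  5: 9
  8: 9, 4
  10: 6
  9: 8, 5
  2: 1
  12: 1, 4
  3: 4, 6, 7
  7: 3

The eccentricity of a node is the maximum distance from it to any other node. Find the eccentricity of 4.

A farthest node from 4 is 2 (10, 5, 11 also at distance 3).
The path 4 – 12 – 1 – 2 has 3 edges.

3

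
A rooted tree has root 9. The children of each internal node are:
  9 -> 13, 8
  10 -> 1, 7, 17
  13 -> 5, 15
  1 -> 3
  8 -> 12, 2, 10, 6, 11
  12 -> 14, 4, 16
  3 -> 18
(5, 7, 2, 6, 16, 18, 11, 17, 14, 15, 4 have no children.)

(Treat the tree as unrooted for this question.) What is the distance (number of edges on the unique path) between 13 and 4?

The path is 13–9–8–12–4, which has 4 edges.

4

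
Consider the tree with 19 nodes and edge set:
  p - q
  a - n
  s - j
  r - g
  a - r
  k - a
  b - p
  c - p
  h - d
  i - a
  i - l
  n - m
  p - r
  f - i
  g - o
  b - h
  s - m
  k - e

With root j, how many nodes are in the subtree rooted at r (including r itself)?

9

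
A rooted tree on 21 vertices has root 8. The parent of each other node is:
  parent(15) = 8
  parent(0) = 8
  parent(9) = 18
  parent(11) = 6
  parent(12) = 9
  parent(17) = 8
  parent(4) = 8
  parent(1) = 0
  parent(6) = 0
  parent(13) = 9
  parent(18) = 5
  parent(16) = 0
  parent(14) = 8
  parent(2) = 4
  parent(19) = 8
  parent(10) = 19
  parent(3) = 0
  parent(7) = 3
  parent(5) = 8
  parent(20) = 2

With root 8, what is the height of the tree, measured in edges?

4

A deepest node is 13, reached by 8–5–18–9–13.
That path has 4 edges, so the height is 4.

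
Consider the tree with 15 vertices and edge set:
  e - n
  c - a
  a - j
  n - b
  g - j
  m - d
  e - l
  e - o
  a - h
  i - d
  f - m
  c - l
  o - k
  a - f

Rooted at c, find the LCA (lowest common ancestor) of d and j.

a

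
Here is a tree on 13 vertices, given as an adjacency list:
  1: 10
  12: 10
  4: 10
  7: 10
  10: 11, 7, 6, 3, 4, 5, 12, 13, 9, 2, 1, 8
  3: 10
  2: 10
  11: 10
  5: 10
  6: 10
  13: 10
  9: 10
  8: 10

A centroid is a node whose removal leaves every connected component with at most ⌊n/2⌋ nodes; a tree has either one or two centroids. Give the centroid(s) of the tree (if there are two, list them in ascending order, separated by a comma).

Removing 10 splits the tree into components of sizes 1, 1, 1, 1, 1, 1, 1, 1, 1, 1, 1, 1; the largest is 1 ≤ ⌊13/2⌋ = 6.
No neighbour of 10 does as well, so 10 is the unique centroid.

10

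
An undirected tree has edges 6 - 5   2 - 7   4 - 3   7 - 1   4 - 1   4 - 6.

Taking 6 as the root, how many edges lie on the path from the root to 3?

2

6 – 4 – 3 — 2 edges.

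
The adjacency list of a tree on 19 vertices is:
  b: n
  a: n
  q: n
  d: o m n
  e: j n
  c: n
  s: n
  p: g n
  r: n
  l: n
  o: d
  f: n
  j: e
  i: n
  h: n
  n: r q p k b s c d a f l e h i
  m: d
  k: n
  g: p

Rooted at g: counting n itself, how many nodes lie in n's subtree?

17

n's subtree: {n, f, d, b, e, k, c, r, h, s, q, a, l, i, m, o, j}, size 17.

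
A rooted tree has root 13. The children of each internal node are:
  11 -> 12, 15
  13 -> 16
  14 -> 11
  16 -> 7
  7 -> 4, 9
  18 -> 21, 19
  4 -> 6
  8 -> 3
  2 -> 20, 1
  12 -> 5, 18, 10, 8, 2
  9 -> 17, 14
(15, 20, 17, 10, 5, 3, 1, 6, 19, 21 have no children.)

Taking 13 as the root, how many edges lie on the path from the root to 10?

Climbing from 10 to the root: 10 → 12 → 11 → 14 → 9 → 7 → 16 → 13. That's 7 steps.

7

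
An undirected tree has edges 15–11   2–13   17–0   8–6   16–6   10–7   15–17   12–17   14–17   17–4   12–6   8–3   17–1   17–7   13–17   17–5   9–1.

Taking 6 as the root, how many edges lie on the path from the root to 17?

2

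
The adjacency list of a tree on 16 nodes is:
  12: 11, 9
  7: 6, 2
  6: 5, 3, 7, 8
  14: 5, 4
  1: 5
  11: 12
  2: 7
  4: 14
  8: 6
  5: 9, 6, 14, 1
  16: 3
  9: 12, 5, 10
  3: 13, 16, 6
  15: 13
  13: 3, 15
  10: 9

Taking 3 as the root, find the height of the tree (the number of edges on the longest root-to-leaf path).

5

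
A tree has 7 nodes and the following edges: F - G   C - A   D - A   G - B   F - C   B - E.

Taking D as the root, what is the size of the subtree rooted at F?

4

F's subtree: {F, G, B, E}, size 4.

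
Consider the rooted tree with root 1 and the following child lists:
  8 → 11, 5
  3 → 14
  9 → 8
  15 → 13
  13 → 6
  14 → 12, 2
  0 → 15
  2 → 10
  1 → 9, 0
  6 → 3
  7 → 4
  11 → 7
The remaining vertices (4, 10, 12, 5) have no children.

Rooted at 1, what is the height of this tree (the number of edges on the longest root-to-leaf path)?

A deepest node is 10, reached by 1 → 0 → 15 → 13 → 6 → 3 → 14 → 2 → 10.
That path has 8 edges, so the height is 8.

8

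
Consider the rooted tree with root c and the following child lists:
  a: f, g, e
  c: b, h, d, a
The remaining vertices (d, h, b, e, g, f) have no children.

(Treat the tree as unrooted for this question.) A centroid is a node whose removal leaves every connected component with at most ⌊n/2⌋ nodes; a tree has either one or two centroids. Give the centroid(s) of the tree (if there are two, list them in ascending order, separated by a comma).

a, c

Delete c: the remaining components have sizes 4, 1, 1, 1. Max 4 ≤ 4, so c is a centroid.
Its neighbour a also leaves a largest component of size 4, so both are centroids.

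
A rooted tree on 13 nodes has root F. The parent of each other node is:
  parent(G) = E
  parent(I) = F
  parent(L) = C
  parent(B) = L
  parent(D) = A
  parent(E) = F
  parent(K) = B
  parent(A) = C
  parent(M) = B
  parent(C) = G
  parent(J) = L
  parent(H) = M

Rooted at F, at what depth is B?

Path from F to B: F – E – G – C – L – B, which has 5 edges.

5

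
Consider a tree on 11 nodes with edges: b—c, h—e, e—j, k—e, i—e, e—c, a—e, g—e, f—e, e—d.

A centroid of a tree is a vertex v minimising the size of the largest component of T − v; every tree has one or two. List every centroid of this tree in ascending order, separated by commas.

e

Removing e splits the tree into components of sizes 2, 1, 1, 1, 1, 1, 1, 1, 1; the largest is 2 ≤ ⌊11/2⌋ = 5.
Every other node leaves some component of size > 5, so the centroid is unique.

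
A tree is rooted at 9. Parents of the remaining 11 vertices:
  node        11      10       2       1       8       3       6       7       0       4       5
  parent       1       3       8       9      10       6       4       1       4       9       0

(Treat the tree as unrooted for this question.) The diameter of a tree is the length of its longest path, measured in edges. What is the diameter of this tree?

8

Starting from 11, a farthest node is 2 at distance 8.
One longest path: 11-1-9-4-6-3-10-8-2.
So the diameter is 8.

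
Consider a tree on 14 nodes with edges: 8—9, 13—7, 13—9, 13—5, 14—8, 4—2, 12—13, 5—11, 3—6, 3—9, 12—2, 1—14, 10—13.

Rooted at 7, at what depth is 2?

3

Path from 7 to 2: 7 – 13 – 12 – 2, which has 3 edges.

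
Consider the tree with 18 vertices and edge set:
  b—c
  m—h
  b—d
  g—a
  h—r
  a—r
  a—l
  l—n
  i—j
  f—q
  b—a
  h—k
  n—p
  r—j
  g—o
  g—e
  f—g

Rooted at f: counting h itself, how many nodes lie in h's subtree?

3

Descendants of h (including itself): h, m, k. That's 3.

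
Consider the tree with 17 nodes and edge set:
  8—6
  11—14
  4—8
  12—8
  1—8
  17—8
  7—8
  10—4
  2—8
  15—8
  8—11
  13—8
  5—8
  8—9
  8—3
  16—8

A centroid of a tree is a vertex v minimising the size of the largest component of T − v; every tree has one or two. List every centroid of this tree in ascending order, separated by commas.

Removing 8 splits the tree into components of sizes 2, 2, 1, 1, 1, 1, 1, 1, 1, 1, 1, 1, 1, 1; the largest is 2 ≤ ⌊17/2⌋ = 8.
Every other node leaves some component of size > 8, so the centroid is unique.

8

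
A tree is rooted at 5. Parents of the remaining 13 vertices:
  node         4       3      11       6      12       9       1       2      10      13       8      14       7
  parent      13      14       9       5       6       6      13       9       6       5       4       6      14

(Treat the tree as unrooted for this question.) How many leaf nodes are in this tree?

8

The leaves are 1, 2, 3, 7, 8, 10, 11, 12.
That is 8 leaves.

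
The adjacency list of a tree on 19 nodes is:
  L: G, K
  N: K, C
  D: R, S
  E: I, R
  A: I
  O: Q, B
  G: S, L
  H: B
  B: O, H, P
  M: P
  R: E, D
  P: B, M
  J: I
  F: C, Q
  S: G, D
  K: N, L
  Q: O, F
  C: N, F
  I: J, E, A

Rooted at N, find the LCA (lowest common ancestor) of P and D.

N

Path P→root: P B O Q F C N; path D→root: D S G L K N.
First common node: N.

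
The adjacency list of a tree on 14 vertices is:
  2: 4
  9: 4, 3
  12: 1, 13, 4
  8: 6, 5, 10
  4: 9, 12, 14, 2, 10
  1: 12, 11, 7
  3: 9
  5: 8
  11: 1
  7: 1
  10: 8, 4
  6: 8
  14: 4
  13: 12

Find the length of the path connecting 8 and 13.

4

The path is 8–10–4–12–13, which has 4 edges.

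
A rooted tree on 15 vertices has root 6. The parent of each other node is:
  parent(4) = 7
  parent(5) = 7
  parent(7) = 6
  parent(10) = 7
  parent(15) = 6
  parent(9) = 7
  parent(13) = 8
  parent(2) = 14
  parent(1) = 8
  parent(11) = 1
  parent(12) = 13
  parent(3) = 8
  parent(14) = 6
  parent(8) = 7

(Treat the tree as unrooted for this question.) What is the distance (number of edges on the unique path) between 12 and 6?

The path is 12 – 13 – 8 – 7 – 6, which has 4 edges.

4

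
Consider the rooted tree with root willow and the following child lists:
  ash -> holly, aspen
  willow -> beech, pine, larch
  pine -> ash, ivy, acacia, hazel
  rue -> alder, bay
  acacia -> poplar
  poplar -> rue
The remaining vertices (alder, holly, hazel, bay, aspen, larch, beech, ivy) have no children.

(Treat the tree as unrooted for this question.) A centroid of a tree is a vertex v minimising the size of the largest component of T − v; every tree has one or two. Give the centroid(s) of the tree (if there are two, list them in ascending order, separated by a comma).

pine

If pine is removed the pieces have sizes 5, 3, 3, 1, 1, all ≤ ⌊14/2⌋ = 7.
No neighbour of pine does as well, so pine is the unique centroid.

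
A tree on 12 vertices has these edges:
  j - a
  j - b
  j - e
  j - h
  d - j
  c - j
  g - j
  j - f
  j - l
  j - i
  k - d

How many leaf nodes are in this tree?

The leaves are a, b, c, e, f, g, h, i, k, l.
That is 10 leaves.

10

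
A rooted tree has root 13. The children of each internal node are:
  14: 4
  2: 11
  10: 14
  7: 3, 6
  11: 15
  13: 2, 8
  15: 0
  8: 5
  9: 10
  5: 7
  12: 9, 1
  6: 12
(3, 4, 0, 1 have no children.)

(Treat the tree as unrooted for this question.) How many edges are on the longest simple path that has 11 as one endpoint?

The node farthest from 11 is 4, via 11-2-13-8-5-7-6-12-9-10-14-4 — 11 edges.

11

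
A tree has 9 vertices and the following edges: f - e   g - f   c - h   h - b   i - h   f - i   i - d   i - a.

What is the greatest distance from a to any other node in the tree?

3

Distances from a peak at 3, attained at c (e, g, b also at distance 3).
a–i–h–c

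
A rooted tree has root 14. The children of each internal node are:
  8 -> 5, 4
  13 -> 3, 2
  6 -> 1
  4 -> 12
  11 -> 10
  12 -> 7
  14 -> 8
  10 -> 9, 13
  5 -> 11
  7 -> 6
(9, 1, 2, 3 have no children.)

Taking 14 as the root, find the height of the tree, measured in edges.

6

The longest root-to-leaf path is 14-8-5-11-10-13-2 (6 edges).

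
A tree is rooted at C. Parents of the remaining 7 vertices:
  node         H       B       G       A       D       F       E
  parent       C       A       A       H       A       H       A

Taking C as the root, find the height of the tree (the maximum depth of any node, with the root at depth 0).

The longest root-to-leaf path is C → H → A → D (3 edges).

3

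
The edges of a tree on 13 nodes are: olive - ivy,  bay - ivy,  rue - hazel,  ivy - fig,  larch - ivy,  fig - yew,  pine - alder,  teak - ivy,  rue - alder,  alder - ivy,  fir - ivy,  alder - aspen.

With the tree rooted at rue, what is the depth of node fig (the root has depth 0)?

3

Path from rue to fig: rue–alder–ivy–fig, which has 3 edges.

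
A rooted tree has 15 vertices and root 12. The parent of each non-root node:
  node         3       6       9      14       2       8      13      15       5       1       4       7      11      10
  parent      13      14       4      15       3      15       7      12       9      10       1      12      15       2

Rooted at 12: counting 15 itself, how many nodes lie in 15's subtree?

15's subtree: {15, 14, 8, 11, 6}, size 5.

5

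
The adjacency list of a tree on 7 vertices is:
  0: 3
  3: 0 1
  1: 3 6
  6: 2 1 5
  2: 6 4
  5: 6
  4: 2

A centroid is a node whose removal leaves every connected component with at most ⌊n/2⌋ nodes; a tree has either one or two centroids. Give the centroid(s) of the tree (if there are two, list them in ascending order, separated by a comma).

6

Delete 6: the remaining components have sizes 3, 2, 1. Max 3 ≤ 3, so 6 is a centroid.
No neighbour of 6 does as well, so 6 is the unique centroid.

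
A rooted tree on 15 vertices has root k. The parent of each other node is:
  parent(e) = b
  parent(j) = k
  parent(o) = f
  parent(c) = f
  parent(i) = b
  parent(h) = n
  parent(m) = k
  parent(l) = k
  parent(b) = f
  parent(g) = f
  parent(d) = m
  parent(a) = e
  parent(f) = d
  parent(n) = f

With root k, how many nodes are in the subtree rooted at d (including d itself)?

11

Descendants of d (including itself): d, f, n, o, b, c, g, h, e, i, a. That's 11.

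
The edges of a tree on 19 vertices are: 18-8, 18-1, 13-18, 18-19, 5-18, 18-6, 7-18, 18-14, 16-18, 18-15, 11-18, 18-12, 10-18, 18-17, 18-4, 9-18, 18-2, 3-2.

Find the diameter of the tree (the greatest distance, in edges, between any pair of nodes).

3

Starting from 3, a farthest node is 10 at distance 3.
One longest path: 3–2–18–10.
So the diameter is 3.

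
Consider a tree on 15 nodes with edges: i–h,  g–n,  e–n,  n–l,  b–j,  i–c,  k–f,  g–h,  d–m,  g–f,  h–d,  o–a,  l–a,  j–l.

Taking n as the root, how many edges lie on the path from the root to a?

2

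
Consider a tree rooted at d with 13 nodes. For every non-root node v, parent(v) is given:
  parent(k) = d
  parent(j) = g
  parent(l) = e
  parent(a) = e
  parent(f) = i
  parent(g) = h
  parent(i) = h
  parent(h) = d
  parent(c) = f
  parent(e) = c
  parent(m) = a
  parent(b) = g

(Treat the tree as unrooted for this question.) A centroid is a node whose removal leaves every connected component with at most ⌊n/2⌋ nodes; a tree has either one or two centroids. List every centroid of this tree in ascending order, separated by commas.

Delete i: the remaining components have sizes 6, 6. Max 6 ≤ 6, so i is a centroid.
No neighbour of i does as well, so i is the unique centroid.

i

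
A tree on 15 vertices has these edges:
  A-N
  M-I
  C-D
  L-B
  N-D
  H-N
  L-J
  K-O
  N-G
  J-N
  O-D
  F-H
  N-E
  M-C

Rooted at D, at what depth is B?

D–N–J–L–B — 4 edges.

4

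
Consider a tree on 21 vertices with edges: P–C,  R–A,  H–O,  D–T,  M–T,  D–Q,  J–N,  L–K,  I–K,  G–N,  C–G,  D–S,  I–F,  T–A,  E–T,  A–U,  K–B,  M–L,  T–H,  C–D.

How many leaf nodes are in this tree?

10

Exactly 10 nodes have a single neighbour: B, E, F, J, O, P, Q, R, S, U.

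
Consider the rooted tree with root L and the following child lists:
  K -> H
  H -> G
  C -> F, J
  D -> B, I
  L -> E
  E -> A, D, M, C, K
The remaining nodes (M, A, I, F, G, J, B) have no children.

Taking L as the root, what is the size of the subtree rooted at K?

Descendants of K (including itself): K, H, G. That's 3.

3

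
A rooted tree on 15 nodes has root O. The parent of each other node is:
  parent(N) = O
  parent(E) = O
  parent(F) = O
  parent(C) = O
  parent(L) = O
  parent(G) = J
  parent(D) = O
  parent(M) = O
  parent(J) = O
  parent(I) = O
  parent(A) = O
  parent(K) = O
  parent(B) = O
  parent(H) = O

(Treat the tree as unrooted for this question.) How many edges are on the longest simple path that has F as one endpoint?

3

Distances from F peak at 3, attained at G.
F–O–J–G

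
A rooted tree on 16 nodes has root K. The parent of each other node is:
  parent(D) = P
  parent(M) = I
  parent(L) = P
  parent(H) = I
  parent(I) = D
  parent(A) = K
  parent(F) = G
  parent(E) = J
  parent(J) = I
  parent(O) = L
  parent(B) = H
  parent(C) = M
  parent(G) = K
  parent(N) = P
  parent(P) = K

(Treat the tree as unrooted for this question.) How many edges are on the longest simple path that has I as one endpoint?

5

Distances from I peak at 5, attained at F.
I-D-P-K-G-F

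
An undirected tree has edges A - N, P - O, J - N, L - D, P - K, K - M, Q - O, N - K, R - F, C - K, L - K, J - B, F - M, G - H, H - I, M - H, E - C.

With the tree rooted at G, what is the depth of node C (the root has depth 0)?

Climbing from C to the root: C → K → M → H → G. That's 4 steps.

4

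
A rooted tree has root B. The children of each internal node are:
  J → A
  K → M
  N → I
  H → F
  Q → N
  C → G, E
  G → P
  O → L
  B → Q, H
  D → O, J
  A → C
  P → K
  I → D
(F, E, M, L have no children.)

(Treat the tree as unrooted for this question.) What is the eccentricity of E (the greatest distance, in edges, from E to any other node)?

10

The node farthest from E is F, via E – C – A – J – D – I – N – Q – B – H – F — 10 edges.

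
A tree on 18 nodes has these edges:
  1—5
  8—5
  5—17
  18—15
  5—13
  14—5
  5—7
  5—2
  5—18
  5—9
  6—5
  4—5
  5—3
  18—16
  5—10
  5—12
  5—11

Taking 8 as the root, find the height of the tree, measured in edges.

3

15 sits deepest: 8 → 5 → 18 → 15 — 3 edges from the root.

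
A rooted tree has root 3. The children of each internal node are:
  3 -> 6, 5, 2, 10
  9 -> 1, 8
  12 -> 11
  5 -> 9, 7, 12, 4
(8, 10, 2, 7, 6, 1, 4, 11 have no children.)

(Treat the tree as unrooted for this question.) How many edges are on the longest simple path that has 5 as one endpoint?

2

Distances from 5 peak at 2, attained at 11 (8, 1, 10, 6, 2 also at distance 2).
5-12-11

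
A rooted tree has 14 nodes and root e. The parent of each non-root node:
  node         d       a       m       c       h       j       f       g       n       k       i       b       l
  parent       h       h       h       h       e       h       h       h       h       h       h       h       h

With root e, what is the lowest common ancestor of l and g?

h

Path l→root: l h e; path g→root: g h e.
First common node: h.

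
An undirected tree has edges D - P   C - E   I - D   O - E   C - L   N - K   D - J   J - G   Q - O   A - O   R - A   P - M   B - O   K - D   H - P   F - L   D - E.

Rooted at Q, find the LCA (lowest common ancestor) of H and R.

Ancestors of H (toward the root): H, P, D, E, O, Q.
Ancestors of R: R, A, O, Q.
The deepest node appearing in both lists is O.

O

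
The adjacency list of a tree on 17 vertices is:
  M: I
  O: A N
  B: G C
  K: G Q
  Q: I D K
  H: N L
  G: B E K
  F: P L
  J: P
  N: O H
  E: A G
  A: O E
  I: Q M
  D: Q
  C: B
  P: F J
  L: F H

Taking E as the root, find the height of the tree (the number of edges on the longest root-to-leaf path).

8

J sits deepest: E-A-O-N-H-L-F-P-J — 8 edges from the root.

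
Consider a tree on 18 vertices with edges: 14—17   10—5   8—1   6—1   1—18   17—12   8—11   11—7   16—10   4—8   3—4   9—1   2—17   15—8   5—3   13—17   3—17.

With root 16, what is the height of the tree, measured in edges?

6 sits deepest: 16-10-5-3-4-8-1-6 — 7 edges from the root.

7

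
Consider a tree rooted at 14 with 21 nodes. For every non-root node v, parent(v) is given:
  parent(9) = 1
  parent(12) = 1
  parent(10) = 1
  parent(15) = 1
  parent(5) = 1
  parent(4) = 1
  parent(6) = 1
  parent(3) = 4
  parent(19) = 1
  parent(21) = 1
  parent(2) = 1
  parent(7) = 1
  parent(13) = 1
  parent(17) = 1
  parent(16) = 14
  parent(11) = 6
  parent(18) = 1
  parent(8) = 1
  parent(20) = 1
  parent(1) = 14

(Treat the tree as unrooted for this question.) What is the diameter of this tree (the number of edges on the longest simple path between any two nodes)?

Starting from 3, a farthest node is 11 at distance 4.
One longest path: 3-4-1-6-11.
So the diameter is 4.

4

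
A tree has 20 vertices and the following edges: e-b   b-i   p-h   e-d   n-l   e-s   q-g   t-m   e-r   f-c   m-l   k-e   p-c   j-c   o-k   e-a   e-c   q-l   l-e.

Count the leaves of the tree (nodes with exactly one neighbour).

12

The leaves are a, d, f, g, h, i, j, n, o, r, s, t.
That is 12 leaves.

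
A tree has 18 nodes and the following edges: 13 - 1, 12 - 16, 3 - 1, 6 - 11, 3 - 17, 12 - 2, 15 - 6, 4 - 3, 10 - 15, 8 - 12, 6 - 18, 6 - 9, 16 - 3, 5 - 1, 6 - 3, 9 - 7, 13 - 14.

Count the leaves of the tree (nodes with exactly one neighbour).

Degree-1 nodes: 2, 4, 5, 7, 8, 10, 11, 14, 17, 18 — 10 of them.

10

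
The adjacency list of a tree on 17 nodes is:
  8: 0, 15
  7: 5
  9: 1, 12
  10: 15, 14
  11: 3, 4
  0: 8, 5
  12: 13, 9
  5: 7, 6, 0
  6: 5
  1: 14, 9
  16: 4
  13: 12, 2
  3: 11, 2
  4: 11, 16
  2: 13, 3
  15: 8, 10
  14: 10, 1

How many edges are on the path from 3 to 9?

The path is 3–2–13–12–9, which has 4 edges.

4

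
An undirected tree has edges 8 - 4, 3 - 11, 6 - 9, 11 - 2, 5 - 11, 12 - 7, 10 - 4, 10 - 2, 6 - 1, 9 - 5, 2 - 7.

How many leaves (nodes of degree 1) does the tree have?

4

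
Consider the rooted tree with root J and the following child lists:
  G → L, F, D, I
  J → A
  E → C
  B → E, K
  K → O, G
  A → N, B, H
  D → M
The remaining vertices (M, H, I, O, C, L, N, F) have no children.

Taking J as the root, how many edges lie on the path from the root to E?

3

Path from J to E: J – A – B – E, which has 3 edges.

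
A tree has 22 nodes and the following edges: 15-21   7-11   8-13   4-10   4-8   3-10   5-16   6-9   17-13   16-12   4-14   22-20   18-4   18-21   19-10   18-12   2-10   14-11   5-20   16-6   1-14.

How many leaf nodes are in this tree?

9

Degree-1 nodes: 1, 2, 3, 7, 9, 15, 17, 19, 22 — 9 of them.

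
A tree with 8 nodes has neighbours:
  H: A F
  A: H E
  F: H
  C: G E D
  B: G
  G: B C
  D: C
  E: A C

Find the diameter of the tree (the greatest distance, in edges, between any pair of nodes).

6

Starting from B, a farthest node is F at distance 6.
One longest path: B – G – C – E – A – H – F.
So the diameter is 6.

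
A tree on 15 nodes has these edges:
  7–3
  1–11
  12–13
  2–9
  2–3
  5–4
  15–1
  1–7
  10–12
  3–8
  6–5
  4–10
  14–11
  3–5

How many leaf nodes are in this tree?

6

The leaves are 6, 8, 9, 13, 14, 15.
That is 6 leaves.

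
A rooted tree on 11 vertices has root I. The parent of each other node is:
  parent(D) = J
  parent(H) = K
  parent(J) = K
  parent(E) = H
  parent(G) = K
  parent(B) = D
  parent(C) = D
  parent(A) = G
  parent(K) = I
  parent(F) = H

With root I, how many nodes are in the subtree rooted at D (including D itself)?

3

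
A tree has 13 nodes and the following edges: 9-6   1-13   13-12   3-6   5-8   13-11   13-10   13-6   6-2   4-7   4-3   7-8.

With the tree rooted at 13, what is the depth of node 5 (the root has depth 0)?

6

Path from 13 to 5: 13–6–3–4–7–8–5, which has 6 edges.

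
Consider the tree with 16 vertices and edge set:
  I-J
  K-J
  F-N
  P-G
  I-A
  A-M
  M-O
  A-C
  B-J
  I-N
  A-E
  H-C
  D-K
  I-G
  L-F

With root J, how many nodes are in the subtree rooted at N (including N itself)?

3

The subtree rooted at N contains: N, F, L — 3 nodes.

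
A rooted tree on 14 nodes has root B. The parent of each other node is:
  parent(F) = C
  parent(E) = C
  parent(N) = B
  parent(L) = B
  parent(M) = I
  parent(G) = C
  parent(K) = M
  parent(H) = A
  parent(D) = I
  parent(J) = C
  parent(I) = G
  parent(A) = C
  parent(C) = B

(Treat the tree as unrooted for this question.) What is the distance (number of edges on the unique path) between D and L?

The path is D–I–G–C–B–L, which has 5 edges.

5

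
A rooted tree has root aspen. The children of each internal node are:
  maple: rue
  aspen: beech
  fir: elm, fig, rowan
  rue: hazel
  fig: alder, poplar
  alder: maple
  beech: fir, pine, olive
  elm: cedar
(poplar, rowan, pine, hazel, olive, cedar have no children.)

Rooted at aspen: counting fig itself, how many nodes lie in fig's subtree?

The subtree rooted at fig contains: fig, alder, poplar, maple, rue, hazel — 6 nodes.

6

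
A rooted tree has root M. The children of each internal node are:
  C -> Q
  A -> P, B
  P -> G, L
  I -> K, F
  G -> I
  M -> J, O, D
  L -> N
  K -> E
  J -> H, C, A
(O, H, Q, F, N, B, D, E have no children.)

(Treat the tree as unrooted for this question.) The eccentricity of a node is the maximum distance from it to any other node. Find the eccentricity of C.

Distances from C peak at 7, attained at E.
C-J-A-P-G-I-K-E

7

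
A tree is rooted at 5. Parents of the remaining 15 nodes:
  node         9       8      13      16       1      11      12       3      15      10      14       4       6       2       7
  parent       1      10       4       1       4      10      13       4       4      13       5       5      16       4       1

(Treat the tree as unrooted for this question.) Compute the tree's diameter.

6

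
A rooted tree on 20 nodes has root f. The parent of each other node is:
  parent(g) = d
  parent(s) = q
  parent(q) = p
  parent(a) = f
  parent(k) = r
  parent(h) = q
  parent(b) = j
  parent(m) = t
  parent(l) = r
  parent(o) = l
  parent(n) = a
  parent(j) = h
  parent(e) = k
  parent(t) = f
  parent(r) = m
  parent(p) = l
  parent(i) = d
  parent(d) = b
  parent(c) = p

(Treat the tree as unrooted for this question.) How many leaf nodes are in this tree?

7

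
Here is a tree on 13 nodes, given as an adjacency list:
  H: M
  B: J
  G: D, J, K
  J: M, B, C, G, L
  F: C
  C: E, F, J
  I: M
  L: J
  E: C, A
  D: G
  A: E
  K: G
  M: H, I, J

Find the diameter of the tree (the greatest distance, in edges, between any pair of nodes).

5

A longest path is A - E - C - J - G - D, with 5 edges.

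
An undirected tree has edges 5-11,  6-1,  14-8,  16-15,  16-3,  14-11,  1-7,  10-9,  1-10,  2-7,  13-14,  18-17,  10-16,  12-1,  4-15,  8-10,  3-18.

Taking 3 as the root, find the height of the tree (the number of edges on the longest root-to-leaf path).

6

A deepest node is 5, reached by 3–16–10–8–14–11–5.
That path has 6 edges, so the height is 6.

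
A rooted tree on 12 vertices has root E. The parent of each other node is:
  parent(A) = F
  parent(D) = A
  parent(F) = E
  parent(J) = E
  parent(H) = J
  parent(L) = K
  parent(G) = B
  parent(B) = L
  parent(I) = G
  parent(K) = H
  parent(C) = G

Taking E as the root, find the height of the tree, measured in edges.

7

I sits deepest: E-J-H-K-L-B-G-I — 7 edges from the root.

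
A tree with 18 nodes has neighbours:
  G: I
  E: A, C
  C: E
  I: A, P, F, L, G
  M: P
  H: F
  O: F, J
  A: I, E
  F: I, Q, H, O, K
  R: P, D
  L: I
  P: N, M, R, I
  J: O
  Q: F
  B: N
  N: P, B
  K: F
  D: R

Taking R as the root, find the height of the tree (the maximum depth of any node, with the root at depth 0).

A deepest node is J, reached by R – P – I – F – O – J.
That path has 5 edges, so the height is 5.

5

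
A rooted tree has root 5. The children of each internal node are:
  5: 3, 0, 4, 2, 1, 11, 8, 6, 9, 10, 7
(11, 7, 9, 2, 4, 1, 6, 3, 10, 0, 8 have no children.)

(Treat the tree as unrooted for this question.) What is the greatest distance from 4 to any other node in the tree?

2

Distances from 4 peak at 2, attained at 3 (1, 10, 9, 6, 8, 0, 7, 11, 2 also at distance 2).
4 – 5 – 3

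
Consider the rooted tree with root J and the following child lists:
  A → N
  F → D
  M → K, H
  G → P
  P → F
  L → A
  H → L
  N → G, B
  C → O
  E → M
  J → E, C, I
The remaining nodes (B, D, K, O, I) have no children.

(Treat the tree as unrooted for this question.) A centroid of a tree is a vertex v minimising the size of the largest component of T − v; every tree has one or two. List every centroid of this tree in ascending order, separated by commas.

Delete H: the remaining components have sizes 8, 7. Max 8 ≤ 8, so H is a centroid.
Its neighbour L also leaves a largest component of size 8, so both are centroids.

H, L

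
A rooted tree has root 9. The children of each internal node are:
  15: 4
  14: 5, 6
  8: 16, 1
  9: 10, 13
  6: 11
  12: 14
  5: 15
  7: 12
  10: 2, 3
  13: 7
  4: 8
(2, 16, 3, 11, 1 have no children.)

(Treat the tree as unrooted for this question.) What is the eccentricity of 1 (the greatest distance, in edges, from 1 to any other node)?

A farthest node from 1 is 3 (2 also at distance 11).
The path 1 – 8 – 4 – 15 – 5 – 14 – 12 – 7 – 13 – 9 – 10 – 3 has 11 edges.

11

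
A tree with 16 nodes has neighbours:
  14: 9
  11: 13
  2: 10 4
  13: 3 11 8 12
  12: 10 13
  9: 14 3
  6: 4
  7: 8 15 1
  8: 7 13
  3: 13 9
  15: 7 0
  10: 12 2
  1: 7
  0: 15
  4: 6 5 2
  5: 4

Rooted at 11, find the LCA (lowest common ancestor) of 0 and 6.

Path 0→root: 0 15 7 8 13 11; path 6→root: 6 4 2 10 12 13 11.
First common node: 13.

13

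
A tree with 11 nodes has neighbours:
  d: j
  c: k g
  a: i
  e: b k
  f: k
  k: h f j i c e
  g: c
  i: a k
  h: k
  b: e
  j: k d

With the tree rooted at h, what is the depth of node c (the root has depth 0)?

2

h – k – c — 2 edges.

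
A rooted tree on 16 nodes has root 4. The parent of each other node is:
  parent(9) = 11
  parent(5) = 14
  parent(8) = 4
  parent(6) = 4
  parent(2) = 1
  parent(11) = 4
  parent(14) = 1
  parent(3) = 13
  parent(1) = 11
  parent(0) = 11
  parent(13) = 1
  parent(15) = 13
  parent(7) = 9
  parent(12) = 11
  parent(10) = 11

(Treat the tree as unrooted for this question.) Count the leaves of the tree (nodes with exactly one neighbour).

Exactly 10 nodes have a single neighbour: 0, 2, 3, 5, 6, 7, 8, 10, 12, 15.

10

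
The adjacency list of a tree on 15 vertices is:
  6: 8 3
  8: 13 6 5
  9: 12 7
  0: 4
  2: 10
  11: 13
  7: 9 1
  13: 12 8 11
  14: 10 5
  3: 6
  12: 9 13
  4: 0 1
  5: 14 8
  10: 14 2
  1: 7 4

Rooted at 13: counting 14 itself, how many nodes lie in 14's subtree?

14's subtree: {14, 10, 2}, size 3.

3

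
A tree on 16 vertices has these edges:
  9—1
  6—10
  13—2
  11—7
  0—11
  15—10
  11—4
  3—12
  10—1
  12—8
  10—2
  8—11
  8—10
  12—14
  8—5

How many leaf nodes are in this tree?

10

Degree-1 nodes: 0, 3, 4, 5, 6, 7, 9, 13, 14, 15 — 10 of them.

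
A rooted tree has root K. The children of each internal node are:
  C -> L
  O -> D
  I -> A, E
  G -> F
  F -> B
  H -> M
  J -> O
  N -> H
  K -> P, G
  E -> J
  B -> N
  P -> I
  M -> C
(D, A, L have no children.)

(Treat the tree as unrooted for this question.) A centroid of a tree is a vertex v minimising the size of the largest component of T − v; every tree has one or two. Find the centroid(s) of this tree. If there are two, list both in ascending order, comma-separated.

Removing K splits the tree into components of sizes 8, 7; the largest is 8 ≤ ⌊16/2⌋ = 8.
Its neighbour G also leaves a largest component of size 8, so both are centroids.

G, K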